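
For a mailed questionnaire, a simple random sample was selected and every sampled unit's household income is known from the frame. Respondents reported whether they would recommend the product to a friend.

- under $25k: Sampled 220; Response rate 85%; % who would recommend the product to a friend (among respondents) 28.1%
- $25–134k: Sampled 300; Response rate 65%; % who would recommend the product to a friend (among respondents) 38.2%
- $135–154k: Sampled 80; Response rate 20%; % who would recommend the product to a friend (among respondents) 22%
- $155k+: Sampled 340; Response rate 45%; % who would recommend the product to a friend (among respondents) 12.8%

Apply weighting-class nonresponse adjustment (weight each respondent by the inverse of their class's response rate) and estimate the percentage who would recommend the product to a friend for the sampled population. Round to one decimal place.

25.3%

With weight = n_sampled/n_responded per class, the weighted class total is n_sampled:
  under $25k: 220 × 28.1 = 6182
  $25–134k: 300 × 38.2 = 11,460
  $135–154k: 80 × 22 = 1760
  $155k+: 340 × 12.8 = 4352
Adjusted estimate = 23,754 / 940 = 25.2702 → 25.3%.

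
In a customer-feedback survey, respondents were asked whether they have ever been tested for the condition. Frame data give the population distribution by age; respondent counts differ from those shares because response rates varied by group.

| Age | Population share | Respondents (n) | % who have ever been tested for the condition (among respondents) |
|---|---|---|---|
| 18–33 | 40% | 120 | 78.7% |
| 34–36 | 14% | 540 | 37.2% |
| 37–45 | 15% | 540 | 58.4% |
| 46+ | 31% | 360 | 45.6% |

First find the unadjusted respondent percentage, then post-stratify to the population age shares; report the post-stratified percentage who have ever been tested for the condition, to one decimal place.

Without adjustment, the pooled respondent share is:
  (120/1560)×78.7 + (540/1560)×37.2 + (540/1560)×58.4 + (360/1560)×45.6 = 49.6692%
Post-stratifying to population shares instead:
  0.4×78.7 + 0.14×37.2 + 0.15×58.4 + 0.31×45.6 = 59.584%

59.6%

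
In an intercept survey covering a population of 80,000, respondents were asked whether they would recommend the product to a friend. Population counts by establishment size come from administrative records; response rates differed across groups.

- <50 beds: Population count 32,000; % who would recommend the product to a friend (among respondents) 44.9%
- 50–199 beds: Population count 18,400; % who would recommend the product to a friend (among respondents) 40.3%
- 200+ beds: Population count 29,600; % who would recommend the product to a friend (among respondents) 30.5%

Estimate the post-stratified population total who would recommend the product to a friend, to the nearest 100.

Apply each group's respondent rate to its population count:
  <50 beds: 32,000 × 44.9% = 14,368
  50–199 beds: 18,400 × 40.3% = 7415.2
  200+ beds: 29,600 × 30.5% = 9028
Estimated total = 30811.2 → 30,800.

30,800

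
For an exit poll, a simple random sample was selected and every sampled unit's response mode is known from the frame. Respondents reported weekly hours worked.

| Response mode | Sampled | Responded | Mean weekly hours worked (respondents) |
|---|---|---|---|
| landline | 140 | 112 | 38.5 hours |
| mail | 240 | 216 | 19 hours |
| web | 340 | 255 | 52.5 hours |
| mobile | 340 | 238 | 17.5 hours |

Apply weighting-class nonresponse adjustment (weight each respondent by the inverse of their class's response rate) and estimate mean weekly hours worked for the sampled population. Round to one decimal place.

Class response rates: landline 112/140 = 80%, mail 216/240 = 90%, web 255/340 = 75%, mobile 238/340 = 70%.
Weighting each respondent by the inverse class response rate inflates each class back to its sampled size, so the class weight is n_sampled:
  landline: 140 × 38.5 = 5390
  mail: 240 × 19 = 4560
  web: 340 × 52.5 = 17,850
  mobile: 340 × 17.5 = 5950
Adjusted estimate = 33,750 / 1,060 = 31.8396 → 31.8.

31.8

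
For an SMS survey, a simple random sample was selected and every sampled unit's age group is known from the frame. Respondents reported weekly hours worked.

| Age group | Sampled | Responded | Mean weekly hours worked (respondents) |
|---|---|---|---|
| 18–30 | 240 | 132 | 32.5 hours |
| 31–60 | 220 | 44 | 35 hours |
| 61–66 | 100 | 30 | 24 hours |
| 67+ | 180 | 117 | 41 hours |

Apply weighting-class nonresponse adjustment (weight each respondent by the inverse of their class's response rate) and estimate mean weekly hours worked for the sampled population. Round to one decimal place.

34.2

Response rates by class: 18–30 132/240 = 55%, 31–60 44/220 = 20%, 61–66 30/100 = 30%, 67+ 117/180 = 65%.
Inverse-response-rate weighting restores each class to its sampled count, so class totals weight by n_sampled:
  18–30: 240 × 32.5 = 7800
  31–60: 220 × 35 = 7700
  61–66: 100 × 24 = 2400
  67+: 180 × 41 = 7380
Adjusted estimate = 25,280 / 740 = 34.1622 → 34.2.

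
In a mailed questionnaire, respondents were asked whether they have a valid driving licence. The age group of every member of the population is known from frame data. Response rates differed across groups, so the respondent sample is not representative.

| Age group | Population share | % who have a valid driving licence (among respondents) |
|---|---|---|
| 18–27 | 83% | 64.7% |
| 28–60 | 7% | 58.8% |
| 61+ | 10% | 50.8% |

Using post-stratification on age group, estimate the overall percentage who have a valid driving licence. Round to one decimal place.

Weight each group's respondent value by its population share:
  18–27: 0.83 × 64.7 = 53.701
  28–60: 0.07 × 58.8 = 4.116
  61+: 0.1 × 50.8 = 5.08
Post-stratified estimate = 62.897 → 62.9%.

62.9%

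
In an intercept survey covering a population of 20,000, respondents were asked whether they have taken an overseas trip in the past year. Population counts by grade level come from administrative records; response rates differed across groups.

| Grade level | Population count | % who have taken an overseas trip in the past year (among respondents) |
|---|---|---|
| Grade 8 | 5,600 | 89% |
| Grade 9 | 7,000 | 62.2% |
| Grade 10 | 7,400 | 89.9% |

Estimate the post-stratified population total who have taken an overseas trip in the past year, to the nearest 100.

16,000

Apply each group's respondent rate to its population count:
  Grade 8: 5,600 × 89% = 4984
  Grade 9: 7,000 × 62.2% = 4354
  Grade 10: 7,400 × 89.9% = 6652.6
Estimated total = 15990.6 → 16,000.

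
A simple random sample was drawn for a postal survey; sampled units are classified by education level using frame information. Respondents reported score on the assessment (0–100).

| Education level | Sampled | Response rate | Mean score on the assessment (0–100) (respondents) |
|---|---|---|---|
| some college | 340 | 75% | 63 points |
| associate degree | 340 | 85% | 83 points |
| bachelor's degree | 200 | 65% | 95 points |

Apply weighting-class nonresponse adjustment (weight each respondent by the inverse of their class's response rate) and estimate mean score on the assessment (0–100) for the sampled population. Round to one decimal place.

Inverse-response-rate weighting restores each class to its sampled count, so class totals weight by n_sampled:
  some college: 340 × 63 = 21,420
  associate degree: 340 × 83 = 28,220
  bachelor's degree: 200 × 95 = 19,000
Adjusted estimate = 68,640 / 880 = 78 → 78.0.

78.0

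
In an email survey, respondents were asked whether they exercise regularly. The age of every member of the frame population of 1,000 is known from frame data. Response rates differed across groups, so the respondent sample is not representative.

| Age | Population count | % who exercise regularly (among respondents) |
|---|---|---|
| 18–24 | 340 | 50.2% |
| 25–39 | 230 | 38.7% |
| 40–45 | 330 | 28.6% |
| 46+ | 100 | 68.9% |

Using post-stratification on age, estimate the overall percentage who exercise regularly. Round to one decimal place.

Each cell contributes population-share × respondent value:
  18–24: (340/1,000) × 50.2 = 17.068
  25–39: (230/1,000) × 38.7 = 8.901
  40–45: (330/1,000) × 28.6 = 9.438
  46+: (100/1,000) × 68.9 = 6.89
Post-stratified estimate = 42.297 → 42.3%.

42.3%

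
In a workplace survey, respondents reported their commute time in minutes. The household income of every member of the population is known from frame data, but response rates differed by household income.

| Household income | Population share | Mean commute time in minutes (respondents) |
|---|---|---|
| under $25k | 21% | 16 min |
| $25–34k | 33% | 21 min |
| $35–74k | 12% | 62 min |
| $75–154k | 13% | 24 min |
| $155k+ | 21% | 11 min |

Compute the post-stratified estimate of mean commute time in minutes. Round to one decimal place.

Weight each group's respondent value by its population share:
  under $25k: 0.21 × 16 = 3.36
  $25–34k: 0.33 × 21 = 6.93
  $35–74k: 0.12 × 62 = 7.44
  $75–154k: 0.13 × 24 = 3.12
  $155k+: 0.21 × 11 = 2.31
Post-stratified estimate = 23.16 → 23.2.

23.2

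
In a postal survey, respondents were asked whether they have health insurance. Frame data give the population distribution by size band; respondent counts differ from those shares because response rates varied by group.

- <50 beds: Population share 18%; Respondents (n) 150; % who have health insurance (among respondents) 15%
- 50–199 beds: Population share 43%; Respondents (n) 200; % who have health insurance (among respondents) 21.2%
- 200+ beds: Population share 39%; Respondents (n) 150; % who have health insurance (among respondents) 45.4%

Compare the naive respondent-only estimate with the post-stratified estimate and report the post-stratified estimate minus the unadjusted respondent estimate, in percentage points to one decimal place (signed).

+2.9 percentage points

Naive respondent-only estimate (weights = respondent counts):
  (150/500)×15 + (200/500)×21.2 + (150/500)×45.4 = 26.6%
Post-stratified estimate weights by population shares:
  0.18×15 + 0.43×21.2 + 0.39×45.4 = 29.522%
Difference = 29.522 − 26.6 = 2.922 pp.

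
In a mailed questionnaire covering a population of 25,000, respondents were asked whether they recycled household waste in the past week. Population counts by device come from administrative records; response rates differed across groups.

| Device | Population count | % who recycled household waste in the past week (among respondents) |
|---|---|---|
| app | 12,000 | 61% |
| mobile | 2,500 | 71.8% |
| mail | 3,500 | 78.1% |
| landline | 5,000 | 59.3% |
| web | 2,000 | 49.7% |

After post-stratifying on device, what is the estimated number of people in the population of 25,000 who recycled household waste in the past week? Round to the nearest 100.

15,800

Estimated count per cell = population count × respondent percentage:
  app: 12,000 × 61% = 7320
  mobile: 2,500 × 71.8% = 1795
  mail: 3,500 × 78.1% = 2733.5
  landline: 5,000 × 59.3% = 2965
  web: 2,000 × 49.7% = 994
Estimated total = 15807.5 → 15,800.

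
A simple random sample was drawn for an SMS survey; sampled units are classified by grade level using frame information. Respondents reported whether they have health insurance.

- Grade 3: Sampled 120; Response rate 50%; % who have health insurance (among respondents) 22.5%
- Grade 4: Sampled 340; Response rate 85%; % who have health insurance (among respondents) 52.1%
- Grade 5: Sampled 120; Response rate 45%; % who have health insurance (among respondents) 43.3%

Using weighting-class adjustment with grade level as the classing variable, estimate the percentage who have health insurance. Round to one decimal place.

Weighting each respondent by the inverse class response rate inflates each class back to its sampled size, so the class weight is n_sampled:
  Grade 3: 120 × 22.5 = 2700
  Grade 4: 340 × 52.1 = 17,714
  Grade 5: 120 × 43.3 = 5196
Adjusted estimate = 25,610 / 580 = 44.1552 → 44.2%.

44.2%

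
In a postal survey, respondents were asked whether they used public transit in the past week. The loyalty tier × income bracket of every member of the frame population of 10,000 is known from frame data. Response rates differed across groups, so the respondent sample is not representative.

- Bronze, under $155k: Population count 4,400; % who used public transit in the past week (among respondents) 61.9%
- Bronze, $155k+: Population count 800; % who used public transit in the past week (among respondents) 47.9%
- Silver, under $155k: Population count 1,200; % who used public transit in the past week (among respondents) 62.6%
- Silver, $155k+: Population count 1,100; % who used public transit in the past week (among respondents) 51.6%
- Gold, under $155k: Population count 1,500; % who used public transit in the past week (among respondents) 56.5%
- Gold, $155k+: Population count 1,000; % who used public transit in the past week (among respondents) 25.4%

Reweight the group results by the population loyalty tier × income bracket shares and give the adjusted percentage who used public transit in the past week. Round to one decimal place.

55.3%

Each cell contributes population-share × respondent value:
  Bronze, under $155k: (4,400/10,000) × 61.9 = 27.236
  Bronze, $155k+: (800/10,000) × 47.9 = 3.832
  Silver, under $155k: (1,200/10,000) × 62.6 = 7.512
  Silver, $155k+: (1,100/10,000) × 51.6 = 5.676
  Gold, under $155k: (1,500/10,000) × 56.5 = 8.475
  Gold, $155k+: (1,000/10,000) × 25.4 = 2.54
Post-stratified estimate = 55.271 → 55.3%.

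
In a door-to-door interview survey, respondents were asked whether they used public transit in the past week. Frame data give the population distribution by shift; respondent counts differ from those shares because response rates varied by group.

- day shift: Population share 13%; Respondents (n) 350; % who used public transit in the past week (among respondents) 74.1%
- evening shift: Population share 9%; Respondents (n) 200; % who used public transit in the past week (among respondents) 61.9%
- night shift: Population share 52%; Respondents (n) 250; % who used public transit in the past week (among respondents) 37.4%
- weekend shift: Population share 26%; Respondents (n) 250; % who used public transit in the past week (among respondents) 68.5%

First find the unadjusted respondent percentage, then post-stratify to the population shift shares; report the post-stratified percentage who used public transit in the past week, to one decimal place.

Naive respondent-only estimate (weights = respondent counts):
  (350/1050)×74.1 + (200/1050)×61.9 + (250/1050)×37.4 + (250/1050)×68.5 = 61.7048%
Post-stratified estimate weights by population shares:
  0.13×74.1 + 0.09×61.9 + 0.52×37.4 + 0.26×68.5 = 52.462%

52.5%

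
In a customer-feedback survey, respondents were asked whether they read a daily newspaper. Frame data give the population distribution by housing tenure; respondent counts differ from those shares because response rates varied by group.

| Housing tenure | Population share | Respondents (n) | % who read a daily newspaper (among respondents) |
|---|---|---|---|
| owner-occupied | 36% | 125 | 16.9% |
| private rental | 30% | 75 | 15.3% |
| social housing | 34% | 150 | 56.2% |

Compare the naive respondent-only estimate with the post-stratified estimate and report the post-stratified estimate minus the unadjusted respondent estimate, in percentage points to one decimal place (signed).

Unadjusted (pooled respondent) estimate weights by respondent counts:
  (125/350)×16.9 + (75/350)×15.3 + (150/350)×56.2 = 33.4%
Post-stratified estimate weights by population shares:
  0.36×16.9 + 0.3×15.3 + 0.34×56.2 = 29.782%
Difference = 29.782 − 33.4 = -3.618 pp.

-3.6 percentage points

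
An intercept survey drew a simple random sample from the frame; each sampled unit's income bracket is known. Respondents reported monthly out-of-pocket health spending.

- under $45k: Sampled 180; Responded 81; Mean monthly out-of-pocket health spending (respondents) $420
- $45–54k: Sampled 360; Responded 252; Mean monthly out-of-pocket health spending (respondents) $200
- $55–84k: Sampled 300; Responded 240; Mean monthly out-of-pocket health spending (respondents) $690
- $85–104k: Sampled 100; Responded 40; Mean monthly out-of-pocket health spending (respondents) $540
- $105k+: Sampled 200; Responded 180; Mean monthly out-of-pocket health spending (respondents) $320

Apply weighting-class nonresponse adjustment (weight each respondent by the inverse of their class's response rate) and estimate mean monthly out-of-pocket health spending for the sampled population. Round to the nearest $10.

$410

Response rates by class: under $45k 81/180 = 45%, $45–54k 252/360 = 70%, $55–84k 240/300 = 80%, $85–104k 40/100 = 40%, $105k+ 180/200 = 90%.
Each respondent's weight = sampled/responded in their class; summing within a class gives n_sampled, so:
  under $45k: 180 × 420 = 75,600
  $45–54k: 360 × 200 = 72,000
  $55–84k: 300 × 690 = 207,000
  $85–104k: 100 × 540 = 54,000
  $105k+: 200 × 320 = 64,000
Adjusted estimate = 472,600 / 1,140 = 414.561 → $410.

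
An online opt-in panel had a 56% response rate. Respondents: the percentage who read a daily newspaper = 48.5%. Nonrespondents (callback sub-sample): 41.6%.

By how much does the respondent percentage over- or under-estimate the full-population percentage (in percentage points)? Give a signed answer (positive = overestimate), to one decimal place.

Nonresponse fraction = 1 − 0.56 = 0.44.
Bias = (nonresponse fraction) × (respondent percentage − nonrespondent percentage)
     = 0.44 × (48.5 − 41.6) = 0.44 × 6.9 = 3.036.

+3.0 percentage points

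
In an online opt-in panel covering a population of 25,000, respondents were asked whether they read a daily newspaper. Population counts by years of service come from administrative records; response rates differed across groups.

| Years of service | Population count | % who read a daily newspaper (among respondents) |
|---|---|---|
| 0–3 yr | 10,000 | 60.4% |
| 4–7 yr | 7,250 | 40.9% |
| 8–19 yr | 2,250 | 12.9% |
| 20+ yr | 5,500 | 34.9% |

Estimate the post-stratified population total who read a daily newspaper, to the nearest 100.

Estimated count per cell = population count × respondent percentage:
  0–3 yr: 10,000 × 60.4% = 6040
  4–7 yr: 7,250 × 40.9% = 2965.25
  8–19 yr: 2,250 × 12.9% = 290.25
  20+ yr: 5,500 × 34.9% = 1919.5
Estimated total = 11,215 → 11,200.

11,200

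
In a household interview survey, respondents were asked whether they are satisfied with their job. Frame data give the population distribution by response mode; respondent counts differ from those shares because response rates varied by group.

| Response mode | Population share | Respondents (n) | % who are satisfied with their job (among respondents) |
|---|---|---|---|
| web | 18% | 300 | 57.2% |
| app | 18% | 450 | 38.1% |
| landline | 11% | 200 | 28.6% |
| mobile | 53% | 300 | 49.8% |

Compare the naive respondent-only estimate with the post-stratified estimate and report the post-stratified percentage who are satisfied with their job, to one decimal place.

46.7%

Without adjustment, the pooled respondent share is:
  (300/1250)×57.2 + (450/1250)×38.1 + (200/1250)×28.6 + (300/1250)×49.8 = 43.972%
Post-stratified estimate weights by population shares:
  0.18×57.2 + 0.18×38.1 + 0.11×28.6 + 0.53×49.8 = 46.694%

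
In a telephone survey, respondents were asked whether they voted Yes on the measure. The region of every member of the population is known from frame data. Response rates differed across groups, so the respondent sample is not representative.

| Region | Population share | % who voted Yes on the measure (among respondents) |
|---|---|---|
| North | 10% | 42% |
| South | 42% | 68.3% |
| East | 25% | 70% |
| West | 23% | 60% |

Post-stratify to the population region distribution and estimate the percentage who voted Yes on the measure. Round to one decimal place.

Weight each group's respondent value by its population share:
  North: 0.1 × 42 = 4.2
  South: 0.42 × 68.3 = 28.686
  East: 0.25 × 70 = 17.5
  West: 0.23 × 60 = 13.8
Post-stratified estimate = 64.186 → 64.2%.

64.2%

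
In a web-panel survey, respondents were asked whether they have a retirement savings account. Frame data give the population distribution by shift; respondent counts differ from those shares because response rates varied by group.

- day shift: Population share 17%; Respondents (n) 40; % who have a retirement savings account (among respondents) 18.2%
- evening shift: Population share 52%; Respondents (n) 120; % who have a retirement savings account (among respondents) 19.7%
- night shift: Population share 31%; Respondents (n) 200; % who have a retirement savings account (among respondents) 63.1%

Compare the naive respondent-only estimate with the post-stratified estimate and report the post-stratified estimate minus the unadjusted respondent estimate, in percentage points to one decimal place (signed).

Without adjustment, the pooled respondent share is:
  (40/360)×18.2 + (120/360)×19.7 + (200/360)×63.1 = 43.6444%
Post-stratifying to population shares instead:
  0.17×18.2 + 0.52×19.7 + 0.31×63.1 = 32.899%
Difference = 32.899 − 43.6444 = -10.7454 pp.

-10.7 percentage points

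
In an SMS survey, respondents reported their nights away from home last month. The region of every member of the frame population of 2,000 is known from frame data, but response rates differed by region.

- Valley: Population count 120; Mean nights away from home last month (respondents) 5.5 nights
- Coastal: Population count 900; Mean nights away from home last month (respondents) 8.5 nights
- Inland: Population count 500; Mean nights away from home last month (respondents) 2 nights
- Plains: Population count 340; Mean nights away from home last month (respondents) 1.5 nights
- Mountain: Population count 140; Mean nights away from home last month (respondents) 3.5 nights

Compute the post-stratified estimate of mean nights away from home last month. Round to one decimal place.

5.2

Reweight to the known region distribution:
  Valley: (120/2,000) × 5.5 = 0.33
  Coastal: (900/2,000) × 8.5 = 3.825
  Inland: (500/2,000) × 2 = 0.5
  Plains: (340/2,000) × 1.5 = 0.255
  Mountain: (140/2,000) × 3.5 = 0.245
Post-stratified estimate = 5.155 → 5.2.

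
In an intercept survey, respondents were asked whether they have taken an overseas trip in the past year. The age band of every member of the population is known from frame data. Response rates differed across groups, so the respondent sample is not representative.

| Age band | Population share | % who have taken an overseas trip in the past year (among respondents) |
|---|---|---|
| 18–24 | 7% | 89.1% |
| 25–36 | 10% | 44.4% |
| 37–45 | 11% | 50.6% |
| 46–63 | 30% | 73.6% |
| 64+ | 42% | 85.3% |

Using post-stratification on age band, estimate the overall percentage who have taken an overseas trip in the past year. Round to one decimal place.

74.1%

Weight each group's respondent value by its population share:
  18–24: 0.07 × 89.1 = 6.237
  25–36: 0.1 × 44.4 = 4.44
  37–45: 0.11 × 50.6 = 5.566
  46–63: 0.3 × 73.6 = 22.08
  64+: 0.42 × 85.3 = 35.826
Post-stratified estimate = 74.149 → 74.1%.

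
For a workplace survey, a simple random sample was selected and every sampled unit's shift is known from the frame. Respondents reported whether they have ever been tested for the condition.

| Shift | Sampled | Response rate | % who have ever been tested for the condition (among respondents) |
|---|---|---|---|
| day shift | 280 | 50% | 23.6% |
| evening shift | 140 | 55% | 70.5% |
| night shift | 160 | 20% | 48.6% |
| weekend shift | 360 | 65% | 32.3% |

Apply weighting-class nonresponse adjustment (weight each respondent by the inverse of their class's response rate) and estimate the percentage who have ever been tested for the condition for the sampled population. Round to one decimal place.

Weighting each respondent by the inverse class response rate inflates each class back to its sampled size, so the class weight is n_sampled:
  day shift: 280 × 23.6 = 6608
  evening shift: 140 × 70.5 = 9870
  night shift: 160 × 48.6 = 7776
  weekend shift: 360 × 32.3 = 11628
Adjusted estimate = 35,882 / 940 = 38.1723 → 38.2%.

38.2%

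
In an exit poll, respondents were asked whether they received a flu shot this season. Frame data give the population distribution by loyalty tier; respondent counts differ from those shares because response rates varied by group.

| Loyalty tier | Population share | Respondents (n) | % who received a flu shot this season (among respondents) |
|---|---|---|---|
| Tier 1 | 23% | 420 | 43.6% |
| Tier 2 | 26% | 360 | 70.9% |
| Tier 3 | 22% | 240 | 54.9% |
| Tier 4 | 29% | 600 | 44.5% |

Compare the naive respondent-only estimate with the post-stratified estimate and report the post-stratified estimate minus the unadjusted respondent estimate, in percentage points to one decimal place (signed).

Without adjustment, the pooled respondent share is:
  (420/1620)×43.6 + (360/1620)×70.9 + (240/1620)×54.9 + (600/1620)×44.5 = 51.6741%
Reweighting by population loyalty tier shares:
  0.23×43.6 + 0.26×70.9 + 0.22×54.9 + 0.29×44.5 = 53.445%
Difference = 53.445 − 51.6741 = 1.7709 pp.

+1.8 percentage points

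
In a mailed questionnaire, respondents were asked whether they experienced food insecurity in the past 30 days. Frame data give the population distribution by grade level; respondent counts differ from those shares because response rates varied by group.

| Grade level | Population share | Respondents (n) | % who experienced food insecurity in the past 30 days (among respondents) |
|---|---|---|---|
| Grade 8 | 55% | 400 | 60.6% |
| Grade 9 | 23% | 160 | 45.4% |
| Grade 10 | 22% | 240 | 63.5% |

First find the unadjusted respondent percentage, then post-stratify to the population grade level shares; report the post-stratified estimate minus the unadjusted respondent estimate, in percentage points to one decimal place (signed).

-0.7 percentage points

Unadjusted (pooled respondent) estimate weights by respondent counts:
  (400/800)×60.6 + (160/800)×45.4 + (240/800)×63.5 = 58.43%
Post-stratified estimate weights by population shares:
  0.55×60.6 + 0.23×45.4 + 0.22×63.5 = 57.742%
Difference = 57.742 − 58.43 = -0.688 pp.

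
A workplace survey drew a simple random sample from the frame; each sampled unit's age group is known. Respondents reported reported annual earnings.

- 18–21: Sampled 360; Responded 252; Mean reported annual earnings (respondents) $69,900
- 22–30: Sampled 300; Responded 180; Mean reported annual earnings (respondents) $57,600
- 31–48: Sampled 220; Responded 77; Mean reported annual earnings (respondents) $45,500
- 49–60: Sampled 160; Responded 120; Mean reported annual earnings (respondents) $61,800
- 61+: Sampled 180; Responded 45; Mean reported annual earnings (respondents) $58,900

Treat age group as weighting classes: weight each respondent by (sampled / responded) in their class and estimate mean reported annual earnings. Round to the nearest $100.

$59,800

Response rates by class: 18–21 252/360 = 70%, 22–30 180/300 = 60%, 31–48 77/220 = 35%, 49–60 120/160 = 75%, 61+ 45/180 = 25%.
With weight = n_sampled/n_responded per class, the weighted class total is n_sampled:
  18–21: 360 × 69,900 = 25,164,000
  22–30: 300 × 57,600 = 17,280,000
  31–48: 220 × 45,500 = 10,010,000
  49–60: 160 × 61,800 = 9,888,000
  61+: 180 × 58,900 = 10,602,000
Adjusted estimate = 72,944,000 / 1,220 = 59790.2 → $59,800.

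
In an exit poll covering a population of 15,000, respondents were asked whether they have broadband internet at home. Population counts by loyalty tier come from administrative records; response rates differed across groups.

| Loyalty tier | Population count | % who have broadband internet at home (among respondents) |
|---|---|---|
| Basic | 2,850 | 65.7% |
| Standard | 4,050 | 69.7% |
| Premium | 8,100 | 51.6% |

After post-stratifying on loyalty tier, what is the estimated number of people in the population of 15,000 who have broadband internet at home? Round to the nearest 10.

8,870

Apply each group's respondent rate to its population count:
  Basic: 2,850 × 65.7% = 1872.45
  Standard: 4,050 × 69.7% = 2822.85
  Premium: 8,100 × 51.6% = 4179.6
Estimated total = 8874.9 → 8,870.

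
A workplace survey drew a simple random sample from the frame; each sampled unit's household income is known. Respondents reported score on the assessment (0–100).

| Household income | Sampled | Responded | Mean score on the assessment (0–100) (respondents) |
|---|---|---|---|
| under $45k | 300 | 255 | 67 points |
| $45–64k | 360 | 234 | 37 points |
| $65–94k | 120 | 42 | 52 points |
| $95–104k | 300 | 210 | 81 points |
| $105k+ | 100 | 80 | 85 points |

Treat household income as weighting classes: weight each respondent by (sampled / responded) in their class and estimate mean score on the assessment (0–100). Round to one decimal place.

61.4

Class response rates: under $45k 255/300 = 85%, $45–64k 234/360 = 65%, $65–94k 42/120 = 35%, $95–104k 210/300 = 70%, $105k+ 80/100 = 80%.
Each respondent's weight = sampled/responded in their class; summing within a class gives n_sampled, so:
  under $45k: 300 × 67 = 20,100
  $45–64k: 360 × 37 = 13,320
  $65–94k: 120 × 52 = 6240
  $95–104k: 300 × 81 = 24,300
  $105k+: 100 × 85 = 8500
Adjusted estimate = 72,460 / 1,180 = 61.4068 → 61.4.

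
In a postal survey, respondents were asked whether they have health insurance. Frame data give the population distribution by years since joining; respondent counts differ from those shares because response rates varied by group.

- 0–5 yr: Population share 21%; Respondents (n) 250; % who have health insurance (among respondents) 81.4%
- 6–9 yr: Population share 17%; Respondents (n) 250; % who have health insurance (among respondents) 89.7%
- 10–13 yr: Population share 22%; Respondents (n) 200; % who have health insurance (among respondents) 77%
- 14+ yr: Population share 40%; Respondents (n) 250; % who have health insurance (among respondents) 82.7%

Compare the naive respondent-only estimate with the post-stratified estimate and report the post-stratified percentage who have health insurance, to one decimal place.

Naive respondent-only estimate (weights = respondent counts):
  (250/950)×81.4 + (250/950)×89.7 + (200/950)×77 + (250/950)×82.7 = 83%
Post-stratified estimate weights by population shares:
  0.21×81.4 + 0.17×89.7 + 0.22×77 + 0.4×82.7 = 82.363%

82.4%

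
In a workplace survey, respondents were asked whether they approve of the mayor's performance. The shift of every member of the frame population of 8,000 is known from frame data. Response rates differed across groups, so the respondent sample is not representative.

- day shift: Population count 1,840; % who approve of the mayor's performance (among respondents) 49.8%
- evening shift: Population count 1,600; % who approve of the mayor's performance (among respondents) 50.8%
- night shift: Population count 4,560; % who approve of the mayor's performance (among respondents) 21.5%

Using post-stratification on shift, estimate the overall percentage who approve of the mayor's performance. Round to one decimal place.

33.9%

Reweight to the known shift distribution:
  day shift: (1,840/8,000) × 49.8 = 11.454
  evening shift: (1,600/8,000) × 50.8 = 10.16
  night shift: (4,560/8,000) × 21.5 = 12.255
Post-stratified estimate = 33.869 → 33.9%.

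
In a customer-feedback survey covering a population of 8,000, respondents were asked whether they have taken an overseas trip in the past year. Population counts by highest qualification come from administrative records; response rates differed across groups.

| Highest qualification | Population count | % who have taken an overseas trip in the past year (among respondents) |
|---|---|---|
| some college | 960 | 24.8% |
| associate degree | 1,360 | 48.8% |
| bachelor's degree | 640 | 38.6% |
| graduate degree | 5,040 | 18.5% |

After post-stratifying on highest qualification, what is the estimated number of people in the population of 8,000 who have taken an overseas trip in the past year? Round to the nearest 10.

2,080

Apply each group's respondent rate to its population count:
  some college: 960 × 24.8% = 238.08
  associate degree: 1,360 × 48.8% = 663.68
  bachelor's degree: 640 × 38.6% = 247.04
  graduate degree: 5,040 × 18.5% = 932.4
Estimated total = 2081.2 → 2,080.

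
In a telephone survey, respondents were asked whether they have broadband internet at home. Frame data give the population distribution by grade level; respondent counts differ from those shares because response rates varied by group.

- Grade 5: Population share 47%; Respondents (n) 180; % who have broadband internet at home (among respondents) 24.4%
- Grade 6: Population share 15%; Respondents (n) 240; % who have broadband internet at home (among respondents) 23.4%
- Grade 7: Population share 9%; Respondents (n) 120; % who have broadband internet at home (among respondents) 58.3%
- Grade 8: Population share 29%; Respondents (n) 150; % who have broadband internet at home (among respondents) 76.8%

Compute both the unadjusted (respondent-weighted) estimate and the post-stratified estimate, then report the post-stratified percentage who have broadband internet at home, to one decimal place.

42.5%

Naive respondent-only estimate (weights = respondent counts):
  (180/690)×24.4 + (240/690)×23.4 + (120/690)×58.3 + (150/690)×76.8 = 41.3391%
Reweighting by population grade level shares:
  0.47×24.4 + 0.15×23.4 + 0.09×58.3 + 0.29×76.8 = 42.497%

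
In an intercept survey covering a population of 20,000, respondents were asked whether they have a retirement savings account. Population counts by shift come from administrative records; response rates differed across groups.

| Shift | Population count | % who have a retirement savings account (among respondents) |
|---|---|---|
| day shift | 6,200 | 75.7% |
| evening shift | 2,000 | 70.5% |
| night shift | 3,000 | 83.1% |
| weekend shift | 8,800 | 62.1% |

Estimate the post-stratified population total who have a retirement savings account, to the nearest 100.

14,100

Estimated count per cell = population count × respondent percentage:
  day shift: 6,200 × 75.7% = 4693.4
  evening shift: 2,000 × 70.5% = 1410
  night shift: 3,000 × 83.1% = 2493
  weekend shift: 8,800 × 62.1% = 5464.8
Estimated total = 14061.2 → 14,100.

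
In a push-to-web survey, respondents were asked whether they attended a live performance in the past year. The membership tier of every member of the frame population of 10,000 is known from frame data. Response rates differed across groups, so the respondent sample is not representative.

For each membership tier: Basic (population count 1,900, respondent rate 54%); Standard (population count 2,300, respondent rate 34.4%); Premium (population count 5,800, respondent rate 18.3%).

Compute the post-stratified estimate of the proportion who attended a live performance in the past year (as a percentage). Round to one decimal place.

28.8%

Reweight to the known membership tier distribution:
  Basic: (1,900/10,000) × 54 = 10.26
  Standard: (2,300/10,000) × 34.4 = 7.912
  Premium: (5,800/10,000) × 18.3 = 10.614
Post-stratified estimate = 28.786 → 28.8%.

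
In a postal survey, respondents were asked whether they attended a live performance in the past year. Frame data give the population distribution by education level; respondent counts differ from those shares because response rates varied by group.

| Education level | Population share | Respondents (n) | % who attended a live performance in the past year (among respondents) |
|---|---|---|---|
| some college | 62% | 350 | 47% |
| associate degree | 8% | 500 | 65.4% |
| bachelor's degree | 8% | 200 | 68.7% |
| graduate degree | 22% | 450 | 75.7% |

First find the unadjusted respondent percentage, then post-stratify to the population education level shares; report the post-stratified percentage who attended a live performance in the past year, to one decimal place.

Unadjusted (pooled respondent) estimate weights by respondent counts:
  (350/1500)×47 + (500/1500)×65.4 + (200/1500)×68.7 + (450/1500)×75.7 = 64.6367%
Post-stratifying to population shares instead:
  0.62×47 + 0.08×65.4 + 0.08×68.7 + 0.22×75.7 = 56.522%

56.5%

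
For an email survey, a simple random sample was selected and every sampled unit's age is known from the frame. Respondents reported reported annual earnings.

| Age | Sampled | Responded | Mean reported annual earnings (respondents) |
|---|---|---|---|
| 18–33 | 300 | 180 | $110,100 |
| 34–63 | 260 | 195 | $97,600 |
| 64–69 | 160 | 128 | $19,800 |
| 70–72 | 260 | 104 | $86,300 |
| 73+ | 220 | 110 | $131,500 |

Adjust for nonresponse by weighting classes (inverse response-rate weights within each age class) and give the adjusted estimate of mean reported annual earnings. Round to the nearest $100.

$94,100

Class response rates: 18–33 180/300 = 60%, 34–63 195/260 = 75%, 64–69 128/160 = 80%, 70–72 104/260 = 40%, 73+ 110/220 = 50%.
With weight = n_sampled/n_responded per class, the weighted class total is n_sampled:
  18–33: 300 × 110,100 = 33,030,000
  34–63: 260 × 97,600 = 25,376,000
  64–69: 160 × 19,800 = 3,168,000
  70–72: 260 × 86,300 = 22,438,000
  73+: 220 × 131,500 = 28,930,000
Adjusted estimate = 112,942,000 / 1,200 = 94118.3 → $94,100.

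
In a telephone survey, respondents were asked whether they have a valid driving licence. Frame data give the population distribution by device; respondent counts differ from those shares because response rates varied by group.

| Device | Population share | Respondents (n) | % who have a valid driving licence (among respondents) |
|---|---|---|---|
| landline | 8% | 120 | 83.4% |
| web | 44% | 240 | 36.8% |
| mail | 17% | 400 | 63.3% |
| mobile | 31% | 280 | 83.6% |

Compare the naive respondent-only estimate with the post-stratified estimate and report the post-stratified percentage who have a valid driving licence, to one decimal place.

Unadjusted (pooled respondent) estimate weights by respondent counts:
  (120/1040)×83.4 + (240/1040)×36.8 + (400/1040)×63.3 + (280/1040)×83.6 = 64.9692%
Post-stratified estimate weights by population shares:
  0.08×83.4 + 0.44×36.8 + 0.17×63.3 + 0.31×83.6 = 59.541%

59.5%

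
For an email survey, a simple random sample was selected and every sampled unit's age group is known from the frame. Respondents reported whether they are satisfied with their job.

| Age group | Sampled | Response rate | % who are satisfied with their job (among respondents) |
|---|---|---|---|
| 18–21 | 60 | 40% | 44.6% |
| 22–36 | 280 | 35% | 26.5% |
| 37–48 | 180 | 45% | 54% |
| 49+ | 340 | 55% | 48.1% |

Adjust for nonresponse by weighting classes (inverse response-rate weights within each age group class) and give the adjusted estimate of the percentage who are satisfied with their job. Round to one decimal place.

Weighting each respondent by the inverse class response rate inflates each class back to its sampled size, so the class weight is n_sampled:
  18–21: 60 × 44.6 = 2676
  22–36: 280 × 26.5 = 7420
  37–48: 180 × 54 = 9720
  49+: 340 × 48.1 = 16,354
Adjusted estimate = 36,170 / 860 = 42.0581 → 42.1%.

42.1%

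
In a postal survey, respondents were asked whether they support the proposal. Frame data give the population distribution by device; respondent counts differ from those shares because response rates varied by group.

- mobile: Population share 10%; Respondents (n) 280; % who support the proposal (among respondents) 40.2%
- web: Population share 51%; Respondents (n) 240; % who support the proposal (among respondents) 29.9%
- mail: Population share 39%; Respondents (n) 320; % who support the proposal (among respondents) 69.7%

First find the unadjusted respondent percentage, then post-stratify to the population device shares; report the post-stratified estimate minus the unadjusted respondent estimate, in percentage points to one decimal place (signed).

-2.0 percentage points

Naive respondent-only estimate (weights = respondent counts):
  (280/840)×40.2 + (240/840)×29.9 + (320/840)×69.7 = 48.4952%
Post-stratifying to population shares instead:
  0.1×40.2 + 0.51×29.9 + 0.39×69.7 = 46.452%
Difference = 46.452 − 48.4952 = -2.0432 pp.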